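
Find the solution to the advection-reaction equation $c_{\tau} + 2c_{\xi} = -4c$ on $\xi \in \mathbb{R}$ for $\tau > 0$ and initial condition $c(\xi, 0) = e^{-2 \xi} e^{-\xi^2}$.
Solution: Substitute $c = e^{-2\xi}u$.
Then $c_{\xi} = e^{-2\xi}(u_{\xi} - 2u)$, $c_{\tau} = e^{-2\xi}u_{\tau}$; substituting and dividing by $e^{-2\xi}$, the lower-order terms cancel: $u_{\tau} + 2u_{\xi} = 0$ (standard advection equation).
Data for $u$: $u(\xi,0) = e^{2\xi}c(\xi,0) = e^{-\xi^2}$.
By characteristics ($d\xi/d\tau = 2$), $u(\xi,\tau) = f(\xi - 2\tau)$ with $f = u( \cdot , 0)$.
So $u(\xi,\tau) = e^{-(\xi - 2 \tau)^2}$, and $c(\xi,\tau) = e^{-2\xi}u(\xi,\tau)$.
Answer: $c(\xi, \tau) = e^{-2 \xi} e^{-(-2 \tau + \xi)^2}$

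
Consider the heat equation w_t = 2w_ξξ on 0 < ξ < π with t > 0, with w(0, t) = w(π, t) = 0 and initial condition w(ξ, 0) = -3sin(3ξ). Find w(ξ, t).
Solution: Separating variables: w = Σ c_n exp(-2n²t) sin(nξ). From w(ξ,0) = -3sin(3ξ): c_3=-3.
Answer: w(ξ, t) = -3exp(-18t)sin(3ξ)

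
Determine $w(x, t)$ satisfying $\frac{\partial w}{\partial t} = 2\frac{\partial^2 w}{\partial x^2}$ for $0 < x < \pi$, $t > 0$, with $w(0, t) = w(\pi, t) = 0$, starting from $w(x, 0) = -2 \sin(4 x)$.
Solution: Using separation of variables $w = X(x)T(t)$:
Eigenfunctions: $\sin(nx)$, $n = 1, 2, 3, \ldots$
General solution: $w(x, t) = \sum c_n \sin(nx) e^{-2n^2 t}$
Matching $w(x,0) = -2 \sin(4 x)$ term by term: $c_4=-2$.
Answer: $w(x, t) = -2 e^{-32 t} \sin(4 x)$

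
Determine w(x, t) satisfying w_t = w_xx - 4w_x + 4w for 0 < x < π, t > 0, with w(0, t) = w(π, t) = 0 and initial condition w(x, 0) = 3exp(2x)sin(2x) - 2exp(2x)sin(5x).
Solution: Substitute w = exp(2x)u.
Then w_x = exp(2x)(u_x + 2u), w_xx = exp(2x)(u_xx + 4u_x + 4u), w_t = exp(2x)u_t; substituting and dividing by exp(2x), the lower-order terms cancel: u_t = u_xx (standard heat equation).
Data for u: u(x,0) = exp(-2x)w(x,0) = 3sin(2x) - 2sin(5x). The boundary conditions carry over: u(0,t) = u(π,t) = 0.
Separating variables: u = Σ c_n exp(-n²t) sin(nx). From u(x,0) = 3sin(2x) - 2sin(5x): c_2=3, c_5=-2.
So u(x,t) = 3exp(-4t)sin(2x) - 2exp(-25t)sin(5x), and w(x,t) = exp(2x)u(x,t).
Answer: w(x, t) = 3exp(-4t)exp(2x)sin(2x) - 2exp(-25t)exp(2x)sin(5x)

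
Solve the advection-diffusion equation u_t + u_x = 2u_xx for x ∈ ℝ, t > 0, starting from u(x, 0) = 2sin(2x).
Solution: Moving frame: η = x - t, σ = t, u = w(η,σ), so u_t = w_σ - w_η and u_xx = w_ηη.
Hence u_t + u_x = w_σ and the PDE becomes the heat equation w_σ = 2w_ηη on η ∈ ℝ.
Initial data: w(η,0) = u(η,0) = 2sin(2η). Each mode sin(nη) decays as exp(-2n²σ) on ℝ, so w(η,σ) = Σ c_n exp(-2n²σ) sin(nη) with c_2=2: w(η,σ) = 2exp(-8σ)sin(2η).
Substituting back: u(x,t) = w(x - t, t).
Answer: u(x, t) = -2exp(-8t)sin(2t - 2x)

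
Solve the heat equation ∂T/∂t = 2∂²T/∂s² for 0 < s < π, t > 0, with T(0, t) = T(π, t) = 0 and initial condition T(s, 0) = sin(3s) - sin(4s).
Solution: Separating variables: T = Σ c_n exp(-2n²t) sin(ns). From T(s,0) = sin(3s) - sin(4s): c_3=1, c_4=-1.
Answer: T(s, t) = exp(-18t)sin(3s) - exp(-32t)sin(4s)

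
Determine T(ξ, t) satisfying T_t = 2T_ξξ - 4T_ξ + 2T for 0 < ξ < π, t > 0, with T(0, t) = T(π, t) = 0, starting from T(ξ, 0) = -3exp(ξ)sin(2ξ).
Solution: Substitute T = exp(ξ)u.
Then T_ξ = exp(ξ)(u_ξ + u), T_ξξ = exp(ξ)(u_ξξ + 2u_ξ + u), T_t = exp(ξ)u_t; substituting and dividing by exp(ξ), the lower-order terms cancel: u_t = 2u_ξξ (standard heat equation).
Data for u: u(ξ,0) = exp(-ξ)T(ξ,0) = -3sin(2ξ). The boundary conditions carry over: u(0,t) = u(π,t) = 0.
Separating variables: u = Σ c_n exp(-2n²t) sin(nξ). From u(ξ,0) = -3sin(2ξ): c_2=-3.
So u(ξ,t) = -3exp(-8t)sin(2ξ), and T(ξ,t) = exp(ξ)u(ξ,t).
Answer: T(ξ, t) = -3exp(-8t)exp(ξ)sin(2ξ)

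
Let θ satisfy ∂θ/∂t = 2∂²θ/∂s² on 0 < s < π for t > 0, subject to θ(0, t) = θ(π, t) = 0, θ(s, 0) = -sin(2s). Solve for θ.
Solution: Separating variables: θ = Σ c_n exp(-2n²t) sin(ns). From θ(s,0) = -sin(2s): c_2=-1.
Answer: θ(s, t) = -exp(-8t)sin(2s)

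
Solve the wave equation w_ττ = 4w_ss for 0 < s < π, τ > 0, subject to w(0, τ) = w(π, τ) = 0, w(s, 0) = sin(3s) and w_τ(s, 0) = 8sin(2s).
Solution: Separating variables: w = Σ [A_n cos(ω_n τ) + B_n sin(ω_n τ)] sin(ns), ω_n = 2n. From ICs (B_n = velocity coefficient / ω_n): A_3=1, B_2=2.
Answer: w(s, τ) = 2sin(2s)sin(4τ) + sin(3s)cos(6τ)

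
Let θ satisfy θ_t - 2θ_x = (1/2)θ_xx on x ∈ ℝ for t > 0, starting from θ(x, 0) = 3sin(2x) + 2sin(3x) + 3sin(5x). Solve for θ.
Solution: Moving frame: η = x + 2t, σ = t, θ = u(η,σ), so θ_t = u_σ + 2u_η and θ_xx = u_ηη.
Hence θ_t - 2θ_x = u_σ and the PDE becomes the heat equation u_σ = (1/2)u_ηη on η ∈ ℝ.
Initial data: u(η,0) = θ(η,0) = 3sin(2η) + 2sin(3η) + 3sin(5η). Each mode sin(nη) decays as exp(-n²σ/2) on ℝ, so u(η,σ) = Σ c_n exp(-n²σ/2) sin(nη) with c_2=3, c_3=2, c_5=3: u(η,σ) = 3exp(-2σ)sin(2η) + 2exp(-9σ/2)sin(3η) + 3exp(-25σ/2)sin(5η).
Substituting back: θ(x,t) = u(x + 2t, t).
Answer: θ(x, t) = 3exp(-2t)sin(4t + 2x) + 2exp(-9t/2)sin(6t + 3x) + 3exp(-25t/2)sin(10t + 5x)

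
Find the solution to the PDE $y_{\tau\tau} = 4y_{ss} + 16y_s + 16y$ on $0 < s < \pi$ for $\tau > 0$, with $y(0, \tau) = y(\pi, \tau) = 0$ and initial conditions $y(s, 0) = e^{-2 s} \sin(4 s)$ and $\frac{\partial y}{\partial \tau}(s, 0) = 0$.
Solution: Substitute $y = e^{-2s}u$, i.e. $u = e^{2s}y$.
By the product rule, $y_s = e^{-2s}(u_s - 2u)$, $y_{ss} = e^{-2s}(u_{ss} - 4u_s + 4u)$, $y_{\tau\tau} = e^{-2s}u_{\tau\tau}$.
Substituting into the PDE and dividing by $e^{-2s}$: $u_{\tau\tau} = 4(u_{ss} - 4u_s + 4u) + 16(u_s - 2u) + 16u$.
The lower-order terms cancel, leaving the standard wave equation $u_{\tau\tau} = 4u_{ss}$.
Initial data for $u$: $u(s,0) = e^{2s}y(s,0) = \sin(4 s)$; $u_{\tau}(s,0) = e^{2s}y_{\tau}(s,0) = 0$. The boundary conditions carry over: $u(0,\tau) = u(\pi,\tau) = 0$.
Solve for $u$:
  Using separation of variables $u = X(s)T(\tau)$:
  Eigenfunctions: $\sin(ns)$, $n = 1, 2, 3, \ldots$
  General solution: $u(s, \tau) = \sum [A_n \cos(2n \tau) + B_n \sin(2n \tau)] \sin(ns)$
  From $u(s,0) = \sin(4 s)$: $A_4=1$. From $u_{\tau}(s,0) = 0$: all $B_n = 0$.
Hence $u(s,\tau) = \sin(4 s) \cos(8 \tau)$.
Transform back: $y(s,\tau) = e^{-2s}u(s,\tau)$.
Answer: $y(s, \tau) = e^{-2 s} \sin(4 s) \cos(8 \tau)$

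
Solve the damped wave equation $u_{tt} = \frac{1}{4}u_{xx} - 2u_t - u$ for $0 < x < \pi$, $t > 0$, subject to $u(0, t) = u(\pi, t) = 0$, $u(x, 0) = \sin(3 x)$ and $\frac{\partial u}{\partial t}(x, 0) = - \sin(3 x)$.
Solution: Substitute $u = e^{-t}w$, i.e. $w = e^{t}u$.
By the product rule, $u_t = e^{-t}(w_t - w)$, $u_{tt} = e^{-t}(w_{tt} - 2w_t + w)$, $u_{xx} = e^{-t}w_{xx}$.
Substituting into the PDE and dividing by $e^{-t}$: $w_{tt} - 2w_t + w = \frac{1}{4}w_{xx} - 2(w_t - w) - w$.
The lower-order terms cancel, leaving the standard wave equation $w_{tt} = \frac{1}{4}w_{xx}$.
Initial data for $w$: $w(x,0) = u(x,0) = \sin(3 x)$; $w_t(x,0) = u_t(x,0) + u(x,0) = 0$. The boundary conditions carry over: $w(0,t) = w(\pi,t) = 0$.
Solve for $w$:
  Using separation of variables $w = X(x)T(t)$:
  Eigenfunctions: $\sin(nx)$, $n = 1, 2, 3, \ldots$
  General solution: $w(x, t) = \sum [A_n \cos(n t/2) + B_n \sin(n t/2)] \sin(nx)$
  From $w(x,0) = \sin(3 x)$: $A_3=1$. From $w_t(x,0) = 0$: all $B_n = 0$.
Hence $w(x,t) = \sin(3 x) \cos(3 t/2)$.
Transform back: $u(x,t) = e^{-t}w(x,t)$.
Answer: $u(x, t) = e^{-t} \sin(3 x) \cos(3 t/2)$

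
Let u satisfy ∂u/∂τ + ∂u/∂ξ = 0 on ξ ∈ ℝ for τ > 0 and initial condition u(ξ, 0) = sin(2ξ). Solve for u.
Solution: By characteristics (dξ/dτ = 1), u(ξ,τ) = f(ξ - τ) with f = u(·, 0).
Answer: u(ξ, τ) = sin(2ξ - 2τ)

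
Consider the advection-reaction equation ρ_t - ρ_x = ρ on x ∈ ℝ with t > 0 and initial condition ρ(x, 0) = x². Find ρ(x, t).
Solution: Substitute ρ = exp(t)u.
Then ρ_t = exp(t)(u_t + u), ρ_x = exp(t)u_x; substituting and dividing by exp(t), the lower-order terms cancel: u_t - u_x = 0 (standard advection equation).
Data for u: u(x,0) = ρ(x,0) = x².
By characteristics (dx/dt = -1), u(x,t) = f(x + t) with f = u(·, 0).
So u(x,t) = t² + 2tx + x², and ρ(x,t) = exp(t)u(x,t).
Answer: ρ(x, t) = t²exp(t) + 2txexp(t) + x²exp(t)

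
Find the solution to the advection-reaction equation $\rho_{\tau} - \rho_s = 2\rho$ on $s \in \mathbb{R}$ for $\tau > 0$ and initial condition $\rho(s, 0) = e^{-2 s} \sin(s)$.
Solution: Substitute $\rho = e^{-2s}u$, i.e. $u = e^{2s}\rho$.
By the product rule, $\rho_s = e^{-2s}(u_s - 2u)$, $\rho_{\tau} = e^{-2s}u_{\tau}$.
Substituting into the PDE and dividing by $e^{-2s}$: $u_{\tau} - (u_s - 2u) = 2u$.
The lower-order terms cancel, leaving the standard advection equation $u_{\tau} - u_s = 0$.
Initial data for $u$: $u(s,0) = e^{2s}\rho(s,0) = \sin(s)$.
Solve for $u$:
  By method of characteristics (waves move left with speed 1):
  Along characteristics $s + \tau =$ const, $u$ is constant, so $u(s,\tau) = f(s + \tau)$ with $f = u( \cdot , 0)$.
Hence $u(s,\tau) = \sin(s + \tau)$.
Transform back: $\rho(s,\tau) = e^{-2s}u(s,\tau)$.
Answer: $\rho(s, \tau) = e^{-2 s} \sin(\tau + s)$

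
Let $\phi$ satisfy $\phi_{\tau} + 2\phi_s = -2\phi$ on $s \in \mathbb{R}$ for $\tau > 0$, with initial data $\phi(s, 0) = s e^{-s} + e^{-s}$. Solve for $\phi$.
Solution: Substitute $\phi = e^{-s}u$, i.e. $u = e^{s}\phi$.
By the product rule, $\phi_s = e^{-s}(u_s - u)$, $\phi_{\tau} = e^{-s}u_{\tau}$.
Substituting into the PDE and dividing by $e^{-s}$: $u_{\tau} + 2(u_s - u) = -2u$.
The lower-order terms cancel, leaving the standard advection equation $u_{\tau} + 2u_s = 0$.
Initial data for $u$: $u(s,0) = e^{s}\phi(s,0) = s + 1$.
Solve for $u$:
  By method of characteristics (waves move right with speed 2):
  Along characteristics $s - 2\tau =$ const, $u$ is constant, so $u(s,\tau) = f(s - 2\tau)$ with $f = u( \cdot , 0)$.
Hence $u(s,\tau) = s - 2 \tau + 1$.
Transform back: $\phi(s,\tau) = e^{-s}u(s,\tau)$.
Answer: $\phi(s, \tau) = -2 \tau e^{-s} + s e^{-s} + e^{-s}$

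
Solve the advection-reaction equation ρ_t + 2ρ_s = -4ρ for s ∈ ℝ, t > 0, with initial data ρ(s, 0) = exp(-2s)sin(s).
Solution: Substitute ρ = exp(-2s)u, i.e. u = exp(2s)ρ.
By the product rule, ρ_s = exp(-2s)(u_s - 2u), ρ_t = exp(-2s)u_t.
Substituting into the PDE and dividing by exp(-2s): u_t + 2(u_s - 2u) = -4u.
The lower-order terms cancel, leaving the standard advection equation u_t + 2u_s = 0.
Initial data for u: u(s,0) = exp(2s)ρ(s,0) = sin(s).
Solve for u:
  By method of characteristics (waves move right with speed 2):
  Along characteristics s - 2t = const, u is constant, so u(s,t) = f(s - 2t) with f = u(·, 0).
Hence u(s,t) = sin(s - 2t).
Transform back: ρ(s,t) = exp(-2s)u(s,t).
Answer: ρ(s, t) = exp(-2s)sin(s - 2t)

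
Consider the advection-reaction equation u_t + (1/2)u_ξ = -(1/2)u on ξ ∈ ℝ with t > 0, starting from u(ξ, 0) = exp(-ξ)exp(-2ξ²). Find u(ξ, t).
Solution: Substitute u = exp(-ξ)w.
Then u_ξ = exp(-ξ)(w_ξ - w), u_t = exp(-ξ)w_t; substituting and dividing by exp(-ξ), the lower-order terms cancel: w_t + (1/2)w_ξ = 0 (standard advection equation).
Data for w: w(ξ,0) = exp(ξ)u(ξ,0) = exp(-2ξ²).
By characteristics (dξ/dt = 1/2), w(ξ,t) = f(ξ - (1/2)t) with f = w(·, 0).
So w(ξ,t) = exp(-2(-t/2 + ξ)²), and u(ξ,t) = exp(-ξ)w(ξ,t).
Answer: u(ξ, t) = exp(-ξ)exp(-2(-t/2 + ξ)²)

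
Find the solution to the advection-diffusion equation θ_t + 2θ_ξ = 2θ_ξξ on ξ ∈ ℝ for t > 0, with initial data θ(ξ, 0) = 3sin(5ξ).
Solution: Change to a moving frame: let η = ξ - 2t, σ = t and write θ(ξ,t) = u(η,σ).
By the chain rule θ_t = u_σ - 2u_η, θ_ξ = u_η, θ_ξξ = u_ηη.
Then θ_t + 2θ_ξ = u_σ: the advection term cancels and the PDE becomes the heat equation u_σ = 2u_ηη on η ∈ ℝ.
Initial data: u(η,0) = θ(η,0) = 3sin(5η).
On η ∈ ℝ each mode satisfies (sin(nη))″ = -n² sin(nη), so exp(-2n²σ) sin(nη) solves the heat equation; by superposition u(η,σ) = Σ c_n exp(-2n²σ) sin(nη).
Reading off the coefficients: c_5=3, so u(η,σ) = 3exp(-50σ)sin(5η).
Substituting back η = ξ - 2t, σ = t: θ(ξ,t) = u(ξ - 2t, t).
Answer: θ(ξ, t) = -3exp(-50t)sin(10t - 5ξ)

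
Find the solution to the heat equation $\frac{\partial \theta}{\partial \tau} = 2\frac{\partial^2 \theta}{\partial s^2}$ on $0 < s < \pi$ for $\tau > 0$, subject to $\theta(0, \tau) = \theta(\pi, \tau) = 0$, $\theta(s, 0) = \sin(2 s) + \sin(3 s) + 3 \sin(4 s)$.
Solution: Using separation of variables $\theta = X(s)G(\tau)$:
Eigenfunctions: $\sin(ns)$, $n = 1, 2, 3, \ldots$
General solution: $\theta(s, \tau) = \sum c_n \sin(ns) e^{-2n^2 \tau}$
Matching $\theta(s,0) = \sin(2 s) + \sin(3 s) + 3 \sin(4 s)$ term by term: $c_2=1, c_3=1, c_4=3$.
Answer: $\theta(s, \tau) = e^{-8 \tau} \sin(2 s) + e^{-18 \tau} \sin(3 s) + 3 e^{-32 \tau} \sin(4 s)$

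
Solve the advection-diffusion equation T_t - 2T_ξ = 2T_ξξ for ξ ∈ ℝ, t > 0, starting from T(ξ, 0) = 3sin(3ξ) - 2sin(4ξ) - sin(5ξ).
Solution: Moving frame: η = ξ + 2t, σ = t, T = u(η,σ), so T_t = u_σ + 2u_η and T_ξξ = u_ηη.
Hence T_t - 2T_ξ = u_σ and the PDE becomes the heat equation u_σ = 2u_ηη on η ∈ ℝ.
Initial data: u(η,0) = T(η,0) = 3sin(3η) - 2sin(4η) - sin(5η). Each mode sin(nη) decays as exp(-2n²σ) on ℝ, so u(η,σ) = Σ c_n exp(-2n²σ) sin(nη) with c_3=3, c_4=-2, c_5=-1: u(η,σ) = 3exp(-18σ)sin(3η) - 2exp(-32σ)sin(4η) - exp(-50σ)sin(5η).
Substituting back: T(ξ,t) = u(ξ + 2t, t).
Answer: T(ξ, t) = 3exp(-18t)sin(6t + 3ξ) - 2exp(-32t)sin(8t + 4ξ) - exp(-50t)sin(10t + 5ξ)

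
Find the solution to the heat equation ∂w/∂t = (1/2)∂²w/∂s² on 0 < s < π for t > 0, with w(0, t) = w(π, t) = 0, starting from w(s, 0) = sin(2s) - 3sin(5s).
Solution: Separating variables: w = Σ c_n exp(-n²t/2) sin(ns). From w(s,0) = sin(2s) - 3sin(5s): c_2=1, c_5=-3.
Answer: w(s, t) = exp(-2t)sin(2s) - 3exp(-25t/2)sin(5s)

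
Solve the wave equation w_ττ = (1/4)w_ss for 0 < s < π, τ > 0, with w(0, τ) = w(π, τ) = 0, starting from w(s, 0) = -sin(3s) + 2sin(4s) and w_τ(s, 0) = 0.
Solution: Using separation of variables w = X(s)T(τ):
Eigenfunctions: sin(ns), n = 1, 2, 3, ...
General solution: w(s, τ) = Σ [A_n cos(n τ/2) + B_n sin(n τ/2)] sin(ns)
From w(s,0) = -sin(3s) + 2sin(4s): A_3=-1, A_4=2. From w_τ(s,0) = 0: all B_n = 0.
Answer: w(s, τ) = -sin(3s)cos(3τ/2) + 2sin(4s)cos(2τ)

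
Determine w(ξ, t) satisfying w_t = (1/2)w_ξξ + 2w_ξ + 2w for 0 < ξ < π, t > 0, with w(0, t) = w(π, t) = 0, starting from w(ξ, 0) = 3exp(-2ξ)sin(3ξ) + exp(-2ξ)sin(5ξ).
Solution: Substitute w = exp(-2ξ)u, i.e. u = exp(2ξ)w.
By the product rule, w_ξ = exp(-2ξ)(u_ξ - 2u), w_ξξ = exp(-2ξ)(u_ξξ - 4u_ξ + 4u), w_t = exp(-2ξ)u_t.
Substituting into the PDE and dividing by exp(-2ξ): u_t = (1/2)(u_ξξ - 4u_ξ + 4u) + 2(u_ξ - 2u) + 2u.
The lower-order terms cancel, leaving the standard heat equation u_t = (1/2)u_ξξ.
Initial data for u: u(ξ,0) = exp(2ξ)w(ξ,0) = 3sin(3ξ) + sin(5ξ). The boundary conditions carry over: u(0,t) = u(π,t) = 0.
Solve for u:
  Using separation of variables u = X(ξ)T(t):
  Eigenfunctions: sin(nξ), n = 1, 2, 3, ...
  General solution: u(ξ, t) = Σ c_n sin(nξ) exp(-n² t/2)
  Matching u(ξ,0) = 3sin(3ξ) + sin(5ξ) term by term: c_3=3, c_5=1.
Hence u(ξ,t) = 3exp(-9t/2)sin(3ξ) + exp(-25t/2)sin(5ξ).
Transform back: w(ξ,t) = exp(-2ξ)u(ξ,t).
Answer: w(ξ, t) = 3exp(-9t/2)exp(-2ξ)sin(3ξ) + exp(-25t/2)exp(-2ξ)sin(5ξ)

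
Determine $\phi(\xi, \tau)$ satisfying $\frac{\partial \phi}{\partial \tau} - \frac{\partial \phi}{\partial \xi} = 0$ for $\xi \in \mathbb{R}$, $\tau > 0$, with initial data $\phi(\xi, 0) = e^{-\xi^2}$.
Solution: By method of characteristics (waves move left with speed 1):
Along characteristics $\xi + \tau =$ const, $\phi$ is constant, so $\phi(\xi,\tau) = f(\xi + \tau)$ with $f = \phi( \cdot , 0)$.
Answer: $\phi(\xi, \tau) = e^{-(\tau + \xi)^2}$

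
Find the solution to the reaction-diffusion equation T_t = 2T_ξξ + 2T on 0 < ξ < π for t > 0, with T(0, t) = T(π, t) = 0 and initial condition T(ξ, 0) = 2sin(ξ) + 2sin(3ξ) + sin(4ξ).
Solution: Substitute T = exp(2t)u, i.e. u = exp(-2t)T.
By the product rule, T_t = exp(2t)(u_t + 2u), T_ξξ = exp(2t)u_ξξ.
Substituting into the PDE and dividing by exp(2t): u_t + 2u = 2u_ξξ + 2u.
The lower-order terms cancel, leaving the standard heat equation u_t = 2u_ξξ.
Initial data for u: u(ξ,0) = T(ξ,0) = 2sin(ξ) + 2sin(3ξ) + sin(4ξ). The boundary conditions carry over: u(0,t) = u(π,t) = 0.
Solve for u:
  Using separation of variables u = X(ξ)G(t):
  Eigenfunctions: sin(nξ), n = 1, 2, 3, ...
  General solution: u(ξ, t) = Σ c_n sin(nξ) exp(-2n² t)
  Matching u(ξ,0) = 2sin(ξ) + 2sin(3ξ) + sin(4ξ) term by term: c_1=2, c_3=2, c_4=1.
Hence u(ξ,t) = 2exp(-2t)sin(ξ) + 2exp(-18t)sin(3ξ) + exp(-32t)sin(4ξ).
Transform back: T(ξ,t) = exp(2t)u(ξ,t).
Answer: T(ξ, t) = 2sin(ξ) + 2exp(-16t)sin(3ξ) + exp(-30t)sin(4ξ)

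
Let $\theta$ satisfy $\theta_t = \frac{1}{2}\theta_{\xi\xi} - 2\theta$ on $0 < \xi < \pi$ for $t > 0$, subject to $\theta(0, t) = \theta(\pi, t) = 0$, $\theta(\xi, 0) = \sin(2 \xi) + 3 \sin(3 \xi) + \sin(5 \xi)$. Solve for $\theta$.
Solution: Substitute $\theta = e^{-2t}u$.
Then $\theta_t = e^{-2t}(u_t - 2u)$, $\theta_{\xi\xi} = e^{-2t}u_{\xi\xi}$; substituting and dividing by $e^{-2t}$, the lower-order terms cancel: $u_t = \frac{1}{2}u_{\xi\xi}$ (standard heat equation).
Data for $u$: $u(\xi,0) = \theta(\xi,0) = \sin(2 \xi) + 3 \sin(3 \xi) + \sin(5 \xi)$. The boundary conditions carry over: $u(0,t) = u(\pi,t) = 0$.
Separating variables: $u = \sum c_n e^{-n^2t/2} \sin(n\xi)$. From $u(\xi,0) = \sin(2 \xi) + 3 \sin(3 \xi) + \sin(5 \xi)$: $c_2=1, c_3=3, c_5=1$.
So $u(\xi,t) = e^{-2 t} \sin(2 \xi) + 3 e^{-9 t/2} \sin(3 \xi) + e^{-25 t/2} \sin(5 \xi)$, and $\theta(\xi,t) = e^{-2t}u(\xi,t)$.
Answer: $\theta(\xi, t) = e^{-4 t} \sin(2 \xi) + 3 e^{-13 t/2} \sin(3 \xi) + e^{-29 t/2} \sin(5 \xi)$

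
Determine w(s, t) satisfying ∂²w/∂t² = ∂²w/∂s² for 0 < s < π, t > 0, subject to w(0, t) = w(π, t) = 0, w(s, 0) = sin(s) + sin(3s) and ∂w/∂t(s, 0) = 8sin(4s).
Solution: Using separation of variables w = X(s)T(t):
Eigenfunctions: sin(ns), n = 1, 2, 3, ...
General solution: w(s, t) = Σ [A_n cos(n t) + B_n sin(n t)] sin(ns)
From w(s,0) = sin(s) + sin(3s): A_1=1, A_3=1. From w_t(s,0) = 8sin(4s), using w_t(s,0) = Σ ω_n B_n sin(ns) with ω_n = n: B_4 = 8/4 = 2.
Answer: w(s, t) = sin(s)cos(t) + sin(3s)cos(3t) + 2sin(4s)sin(4t)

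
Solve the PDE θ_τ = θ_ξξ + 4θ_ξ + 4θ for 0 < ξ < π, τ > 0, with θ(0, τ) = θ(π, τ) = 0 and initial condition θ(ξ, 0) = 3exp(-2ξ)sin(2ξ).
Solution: Substitute θ = exp(-2ξ)u.
Then θ_ξ = exp(-2ξ)(u_ξ - 2u), θ_ξξ = exp(-2ξ)(u_ξξ - 4u_ξ + 4u), θ_τ = exp(-2ξ)u_τ; substituting and dividing by exp(-2ξ), the lower-order terms cancel: u_τ = u_ξξ (standard heat equation).
Data for u: u(ξ,0) = exp(2ξ)θ(ξ,0) = 3sin(2ξ). The boundary conditions carry over: u(0,τ) = u(π,τ) = 0.
Separating variables: u = Σ c_n exp(-n²τ) sin(nξ). From u(ξ,0) = 3sin(2ξ): c_2=3.
So u(ξ,τ) = 3exp(-4τ)sin(2ξ), and θ(ξ,τ) = exp(-2ξ)u(ξ,τ).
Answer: θ(ξ, τ) = 3exp(-2ξ)exp(-4τ)sin(2ξ)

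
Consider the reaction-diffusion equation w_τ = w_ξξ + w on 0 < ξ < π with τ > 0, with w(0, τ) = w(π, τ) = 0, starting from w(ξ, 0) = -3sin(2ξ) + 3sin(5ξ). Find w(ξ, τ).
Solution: Substitute w = exp(τ)u, i.e. u = exp(-τ)w.
By the product rule, w_τ = exp(τ)(u_τ + u), w_ξξ = exp(τ)u_ξξ.
Substituting into the PDE and dividing by exp(τ): u_τ + u = u_ξξ + u.
The lower-order terms cancel, leaving the standard heat equation u_τ = u_ξξ.
Initial data for u: u(ξ,0) = w(ξ,0) = -3sin(2ξ) + 3sin(5ξ). The boundary conditions carry over: u(0,τ) = u(π,τ) = 0.
Solve for u:
  Using separation of variables u = X(ξ)T(τ):
  Eigenfunctions: sin(nξ), n = 1, 2, 3, ...
  General solution: u(ξ, τ) = Σ c_n sin(nξ) exp(-n² τ)
  Matching u(ξ,0) = -3sin(2ξ) + 3sin(5ξ) term by term: c_2=-3, c_5=3.
Hence u(ξ,τ) = -3exp(-4τ)sin(2ξ) + 3exp(-25τ)sin(5ξ).
Transform back: w(ξ,τ) = exp(τ)u(ξ,τ).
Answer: w(ξ, τ) = -3exp(-3τ)sin(2ξ) + 3exp(-24τ)sin(5ξ)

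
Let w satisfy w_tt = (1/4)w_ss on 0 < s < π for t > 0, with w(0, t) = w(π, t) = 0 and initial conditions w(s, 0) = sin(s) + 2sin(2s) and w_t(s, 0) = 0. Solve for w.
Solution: Separating variables: w = Σ [A_n cos(ω_n t) + B_n sin(ω_n t)] sin(ns), ω_n = n/2. From ICs: A_1=1, A_2=2.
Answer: w(s, t) = sin(s)cos(t/2) + 2sin(2s)cos(t)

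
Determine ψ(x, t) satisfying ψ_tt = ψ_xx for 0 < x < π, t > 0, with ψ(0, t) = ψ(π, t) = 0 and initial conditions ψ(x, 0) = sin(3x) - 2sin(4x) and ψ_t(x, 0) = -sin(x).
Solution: Separating variables: ψ = Σ [A_n cos(ω_n t) + B_n sin(ω_n t)] sin(nx), ω_n = n. From ICs (B_n = velocity coefficient / ω_n): A_3=1, A_4=-2, B_1=-1.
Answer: ψ(x, t) = -sin(t)sin(x) + sin(3x)cos(3t) - 2sin(4x)cos(4t)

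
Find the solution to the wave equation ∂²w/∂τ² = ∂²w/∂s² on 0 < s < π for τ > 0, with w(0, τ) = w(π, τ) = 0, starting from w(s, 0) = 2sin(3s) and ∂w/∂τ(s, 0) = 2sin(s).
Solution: Separating variables: w = Σ [A_n cos(ω_n τ) + B_n sin(ω_n τ)] sin(ns), ω_n = n. From ICs (B_n = velocity coefficient / ω_n): A_3=2, B_1=2.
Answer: w(s, τ) = 2sin(s)sin(τ) + 2sin(3s)cos(3τ)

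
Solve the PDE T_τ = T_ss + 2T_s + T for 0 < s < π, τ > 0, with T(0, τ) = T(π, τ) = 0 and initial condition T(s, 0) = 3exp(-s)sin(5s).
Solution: Substitute T = exp(-s)u.
Then T_s = exp(-s)(u_s - u), T_ss = exp(-s)(u_ss - 2u_s + u), T_τ = exp(-s)u_τ; substituting and dividing by exp(-s), the lower-order terms cancel: u_τ = u_ss (standard heat equation).
Data for u: u(s,0) = exp(s)T(s,0) = 3sin(5s). The boundary conditions carry over: u(0,τ) = u(π,τ) = 0.
Separating variables: u = Σ c_n exp(-n²τ) sin(ns). From u(s,0) = 3sin(5s): c_5=3.
So u(s,τ) = 3exp(-25τ)sin(5s), and T(s,τ) = exp(-s)u(s,τ).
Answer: T(s, τ) = 3exp(-s)exp(-25τ)sin(5s)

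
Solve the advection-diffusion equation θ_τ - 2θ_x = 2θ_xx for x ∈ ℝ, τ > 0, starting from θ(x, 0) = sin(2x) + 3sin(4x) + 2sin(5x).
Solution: Change to a moving frame: let η = x + 2τ, σ = τ and write θ(x,τ) = u(η,σ).
By the chain rule θ_τ = u_σ + 2u_η, θ_x = u_η, θ_xx = u_ηη.
Then θ_τ - 2θ_x = u_σ: the advection term cancels and the PDE becomes the heat equation u_σ = 2u_ηη on η ∈ ℝ.
Initial data: u(η,0) = θ(η,0) = sin(2η) + 3sin(4η) + 2sin(5η).
On η ∈ ℝ each mode satisfies (sin(nη))″ = -n² sin(nη), so exp(-2n²σ) sin(nη) solves the heat equation; by superposition u(η,σ) = Σ c_n exp(-2n²σ) sin(nη).
Reading off the coefficients: c_2=1, c_4=3, c_5=2, so u(η,σ) = exp(-8σ)sin(2η) + 3exp(-32σ)sin(4η) + 2exp(-50σ)sin(5η).
Substituting back η = x + 2τ, σ = τ: θ(x,τ) = u(x + 2τ, τ).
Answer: θ(x, τ) = exp(-8τ)sin(2x + 4τ) + 3exp(-32τ)sin(4x + 8τ) + 2exp(-50τ)sin(5x + 10τ)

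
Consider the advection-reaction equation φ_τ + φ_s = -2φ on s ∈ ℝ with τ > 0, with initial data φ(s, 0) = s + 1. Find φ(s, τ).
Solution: Substitute φ = exp(-2τ)u, i.e. u = exp(2τ)φ.
By the product rule, φ_τ = exp(-2τ)(u_τ - 2u), φ_s = exp(-2τ)u_s.
Substituting into the PDE and dividing by exp(-2τ): u_τ - 2u + u_s = -2u.
The lower-order terms cancel, leaving the standard advection equation u_τ + u_s = 0.
Initial data for u: u(s,0) = φ(s,0) = s + 1.
Solve for u:
  By method of characteristics (waves move right with speed 1):
  Along characteristics s - τ = const, u is constant, so u(s,τ) = f(s - τ) with f = u(·, 0).
Hence u(s,τ) = s - τ + 1.
Transform back: φ(s,τ) = exp(-2τ)u(s,τ).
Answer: φ(s, τ) = sexp(-2τ) - τexp(-2τ) + exp(-2τ)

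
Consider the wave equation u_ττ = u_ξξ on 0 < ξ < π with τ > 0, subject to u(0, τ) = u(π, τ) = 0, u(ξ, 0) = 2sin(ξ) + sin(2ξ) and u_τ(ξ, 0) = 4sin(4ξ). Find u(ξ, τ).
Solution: Separating variables: u = Σ [A_n cos(ω_n τ) + B_n sin(ω_n τ)] sin(nξ), ω_n = n. From ICs (B_n = velocity coefficient / ω_n): A_1=2, A_2=1, B_4=1.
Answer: u(ξ, τ) = 2sin(ξ)cos(τ) + sin(2ξ)cos(2τ) + sin(4ξ)sin(4τ)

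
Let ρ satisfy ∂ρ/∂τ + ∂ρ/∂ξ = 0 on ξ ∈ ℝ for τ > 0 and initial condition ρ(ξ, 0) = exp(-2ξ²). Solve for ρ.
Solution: By characteristics (dξ/dτ = 1), ρ(ξ,τ) = f(ξ - τ) with f = ρ(·, 0).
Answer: ρ(ξ, τ) = exp(-2(ξ - τ)²)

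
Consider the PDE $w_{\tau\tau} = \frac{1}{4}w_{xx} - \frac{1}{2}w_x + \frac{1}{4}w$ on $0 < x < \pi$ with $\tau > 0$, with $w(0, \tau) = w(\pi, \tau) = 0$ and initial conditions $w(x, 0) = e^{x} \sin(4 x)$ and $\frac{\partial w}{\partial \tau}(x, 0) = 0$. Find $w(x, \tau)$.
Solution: Substitute $w = e^{x}u$.
Then $w_x = e^{x}(u_x + u)$, $w_{xx} = e^{x}(u_{xx} + 2u_x + u)$, $w_{\tau\tau} = e^{x}u_{\tau\tau}$; substituting and dividing by $e^{x}$, the lower-order terms cancel: $u_{\tau\tau} = \frac{1}{4}u_{xx}$ (standard wave equation).
Data for $u$: $u(x,0) = e^{-x}w(x,0) = \sin(4 x)$; $u_{\tau}(x,0) = e^{-x}w_{\tau}(x,0) = 0$. The boundary conditions carry over: $u(0,\tau) = u(\pi,\tau) = 0$.
Separating variables: $u = \sum [A_n \cos(\omega_n \tau) + B_n \sin(\omega_n \tau)] \sin(nx)$, $\omega_n = n/2$. From ICs: $A_4=1$.
So $u(x,\tau) = \sin(4 x) \cos(2 \tau)$, and $w(x,\tau) = e^{x}u(x,\tau)$.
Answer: $w(x, \tau) = e^{x} \sin(4 x) \cos(2 \tau)$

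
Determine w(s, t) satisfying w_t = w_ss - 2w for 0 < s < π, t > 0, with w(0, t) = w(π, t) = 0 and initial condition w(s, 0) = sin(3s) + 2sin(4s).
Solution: Substitute w = exp(-2t)u, i.e. u = exp(2t)w.
By the product rule, w_t = exp(-2t)(u_t - 2u), w_ss = exp(-2t)u_ss.
Substituting into the PDE and dividing by exp(-2t): u_t - 2u = u_ss - 2u.
The lower-order terms cancel, leaving the standard heat equation u_t = u_ss.
Initial data for u: u(s,0) = w(s,0) = sin(3s) + 2sin(4s). The boundary conditions carry over: u(0,t) = u(π,t) = 0.
Solve for u:
  Using separation of variables u = X(s)T(t):
  Eigenfunctions: sin(ns), n = 1, 2, 3, ...
  General solution: u(s, t) = Σ c_n sin(ns) exp(-n² t)
  Matching u(s,0) = sin(3s) + 2sin(4s) term by term: c_3=1, c_4=2.
Hence u(s,t) = exp(-9t)sin(3s) + 2exp(-16t)sin(4s).
Transform back: w(s,t) = exp(-2t)u(s,t).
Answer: w(s, t) = exp(-11t)sin(3s) + 2exp(-18t)sin(4s)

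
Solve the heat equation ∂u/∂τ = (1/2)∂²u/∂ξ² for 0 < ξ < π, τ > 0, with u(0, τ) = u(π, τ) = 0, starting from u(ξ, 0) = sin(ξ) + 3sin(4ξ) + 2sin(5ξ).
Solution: Separating variables: u = Σ c_n exp(-n²τ/2) sin(nξ). From u(ξ,0) = sin(ξ) + 3sin(4ξ) + 2sin(5ξ): c_1=1, c_4=3, c_5=2.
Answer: u(ξ, τ) = 3exp(-8τ)sin(4ξ) + exp(-τ/2)sin(ξ) + 2exp(-25τ/2)sin(5ξ)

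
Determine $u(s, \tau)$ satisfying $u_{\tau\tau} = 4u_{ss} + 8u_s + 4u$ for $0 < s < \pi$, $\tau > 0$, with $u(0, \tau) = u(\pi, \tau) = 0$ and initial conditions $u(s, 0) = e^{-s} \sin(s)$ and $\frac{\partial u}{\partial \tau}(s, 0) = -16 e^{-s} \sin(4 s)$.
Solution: Substitute $u = e^{-s}w$, i.e. $w = e^{s}u$.
By the product rule, $u_s = e^{-s}(w_s - w)$, $u_{ss} = e^{-s}(w_{ss} - 2w_s + w)$, $u_{\tau\tau} = e^{-s}w_{\tau\tau}$.
Substituting into the PDE and dividing by $e^{-s}$: $w_{\tau\tau} = 4(w_{ss} - 2w_s + w) + 8(w_s - w) + 4w$.
The lower-order terms cancel, leaving the standard wave equation $w_{\tau\tau} = 4w_{ss}$.
Initial data for $w$: $w(s,0) = e^{s}u(s,0) = \sin(s)$; $w_{\tau}(s,0) = e^{s}u_{\tau}(s,0) = -16 \sin(4 s)$. The boundary conditions carry over: $w(0,\tau) = w(\pi,\tau) = 0$.
Solve for $w$:
  Using separation of variables $w = X(s)T(\tau)$:
  Eigenfunctions: $\sin(ns)$, $n = 1, 2, 3, \ldots$
  General solution: $w(s, \tau) = \sum [A_n \cos(2n \tau) + B_n \sin(2n \tau)] \sin(ns)$
  From $w(s,0) = \sin(s)$: $A_1=1$. From $w_{\tau}(s,0) = -16 \sin(4 s)$, using $w_{\tau}(s,0) = \sum \omega_n B_n \sin(ns)$ with $\omega_n = 2n$: $B_4 = (-16)/8 = -2$.
Hence $w(s,\tau) = \sin(s) \cos(2 \tau) - 2 \sin(4 s) \sin(8 \tau)$.
Transform back: $u(s,\tau) = e^{-s}w(s,\tau)$.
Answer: $u(s, \tau) = -2 e^{-s} \sin(8 \tau) \sin(4 s) + e^{-s} \sin(s) \cos(2 \tau)$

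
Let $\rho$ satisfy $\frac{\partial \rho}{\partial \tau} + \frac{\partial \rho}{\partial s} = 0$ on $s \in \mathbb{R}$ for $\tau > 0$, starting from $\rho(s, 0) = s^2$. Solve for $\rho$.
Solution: By method of characteristics (waves move right with speed 1):
Along characteristics $s - \tau =$ const, $\rho$ is constant, so $\rho(s,\tau) = f(s - \tau)$ with $f = \rho( \cdot , 0)$.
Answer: $\rho(s, \tau) = \tau^2 - 2 \tau s + s^2$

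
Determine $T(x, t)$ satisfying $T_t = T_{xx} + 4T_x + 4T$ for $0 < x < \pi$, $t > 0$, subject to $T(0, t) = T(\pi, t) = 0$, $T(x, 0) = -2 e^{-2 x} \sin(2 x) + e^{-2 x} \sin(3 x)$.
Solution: Substitute $T = e^{-2x}u$, i.e. $u = e^{2x}T$.
By the product rule, $T_x = e^{-2x}(u_x - 2u)$, $T_{xx} = e^{-2x}(u_{xx} - 4u_x + 4u)$, $T_t = e^{-2x}u_t$.
Substituting into the PDE and dividing by $e^{-2x}$: $u_t = (u_{xx} - 4u_x + 4u) + 4(u_x - 2u) + 4u$.
The lower-order terms cancel, leaving the standard heat equation $u_t = u_{xx}$.
Initial data for $u$: $u(x,0) = e^{2x}T(x,0) = -2 \sin(2 x) + \sin(3 x)$. The boundary conditions carry over: $u(0,t) = u(\pi,t) = 0$.
Solve for $u$:
  Using separation of variables $u = X(x)G(t)$:
  Eigenfunctions: $\sin(nx)$, $n = 1, 2, 3, \ldots$
  General solution: $u(x, t) = \sum c_n \sin(nx) e^{-n^2 t}$
  Matching $u(x,0) = -2 \sin(2 x) + \sin(3 x)$ term by term: $c_2=-2, c_3=1$.
Hence $u(x,t) = -2 e^{-4 t} \sin(2 x) + e^{-9 t} \sin(3 x)$.
Transform back: $T(x,t) = e^{-2x}u(x,t)$.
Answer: $T(x, t) = -2 e^{-4 t} e^{-2 x} \sin(2 x) + e^{-9 t} e^{-2 x} \sin(3 x)$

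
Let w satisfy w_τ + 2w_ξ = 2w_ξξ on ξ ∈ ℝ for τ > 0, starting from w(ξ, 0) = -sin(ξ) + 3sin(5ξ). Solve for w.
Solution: Change to a moving frame: let η = ξ - 2τ, σ = τ and write w(ξ,τ) = u(η,σ).
By the chain rule w_τ = u_σ - 2u_η, w_ξ = u_η, w_ξξ = u_ηη.
Then w_τ + 2w_ξ = u_σ: the advection term cancels and the PDE becomes the heat equation u_σ = 2u_ηη on η ∈ ℝ.
Initial data: u(η,0) = w(η,0) = -sin(η) + 3sin(5η).
On η ∈ ℝ each mode satisfies (sin(nη))″ = -n² sin(nη), so exp(-2n²σ) sin(nη) solves the heat equation; by superposition u(η,σ) = Σ c_n exp(-2n²σ) sin(nη).
Reading off the coefficients: c_1=-1, c_5=3, so u(η,σ) = -exp(-2σ)sin(η) + 3exp(-50σ)sin(5η).
Substituting back η = ξ - 2τ, σ = τ: w(ξ,τ) = u(ξ - 2τ, τ).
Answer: w(ξ, τ) = -exp(-2τ)sin(ξ - 2τ) + 3exp(-50τ)sin(5ξ - 10τ)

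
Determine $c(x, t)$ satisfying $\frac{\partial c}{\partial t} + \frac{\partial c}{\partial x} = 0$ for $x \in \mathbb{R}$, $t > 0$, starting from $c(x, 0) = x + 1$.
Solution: By characteristics ($dx/dt = 1$), $c(x,t) = f(x - t)$ with $f = c( \cdot , 0)$.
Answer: $c(x, t) = - t + x + 1$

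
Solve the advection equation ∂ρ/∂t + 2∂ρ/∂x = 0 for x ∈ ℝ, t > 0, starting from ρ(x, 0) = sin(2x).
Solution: By characteristics (dx/dt = 2), ρ(x,t) = f(x - 2t) with f = ρ(·, 0).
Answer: ρ(x, t) = -sin(4t - 2x)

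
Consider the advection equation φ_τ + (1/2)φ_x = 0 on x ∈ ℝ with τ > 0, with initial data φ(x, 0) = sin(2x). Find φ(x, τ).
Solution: By method of characteristics (waves move right with speed 1/2):
Along characteristics x - (1/2)τ = const, φ is constant, so φ(x,τ) = f(x - (1/2)τ) with f = φ(·, 0).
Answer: φ(x, τ) = sin(2x - τ)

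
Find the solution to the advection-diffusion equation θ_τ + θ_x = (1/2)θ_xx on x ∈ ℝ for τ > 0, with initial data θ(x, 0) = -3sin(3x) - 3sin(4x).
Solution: Change to a moving frame: let η = x - τ, σ = τ and write θ(x,τ) = u(η,σ).
By the chain rule θ_τ = u_σ - u_η, θ_x = u_η, θ_xx = u_ηη.
Then θ_τ + θ_x = u_σ: the advection term cancels and the PDE becomes the heat equation u_σ = (1/2)u_ηη on η ∈ ℝ.
Initial data: u(η,0) = θ(η,0) = -3sin(3η) - 3sin(4η).
On η ∈ ℝ each mode satisfies (sin(nη))″ = -n² sin(nη), so exp(-n²σ/2) sin(nη) solves the heat equation; by superposition u(η,σ) = Σ c_n exp(-n²σ/2) sin(nη).
Reading off the coefficients: c_3=-3, c_4=-3, so u(η,σ) = -3exp(-8σ)sin(4η) - 3exp(-9σ/2)sin(3η).
Substituting back η = x - τ, σ = τ: θ(x,τ) = u(x - τ, τ).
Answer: θ(x, τ) = -3exp(-8τ)sin(4x - 4τ) - 3exp(-9τ/2)sin(3x - 3τ)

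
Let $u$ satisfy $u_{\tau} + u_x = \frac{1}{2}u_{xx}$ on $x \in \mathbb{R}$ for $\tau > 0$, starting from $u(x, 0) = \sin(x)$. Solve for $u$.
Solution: Change to a moving frame: let $\eta = x - \tau$, $\sigma = \tau$ and write $u(x,\tau) = w(\eta,\sigma)$.
By the chain rule $u_{\tau} = w_{\sigma} - w_{\eta}$, $u_x = w_{\eta}$, $u_{xx} = w_{\eta\eta}$.
Then $u_{\tau} + u_x = w_{\sigma}$: the advection term cancels and the PDE becomes the heat equation $w_{\sigma} = \frac{1}{2}w_{\eta\eta}$ on $\eta \in \mathbb{R}$.
Initial data: $w(\eta,0) = u(\eta,0) = \sin(\eta)$.
On $\eta \in \mathbb{R}$ each mode satisfies $(\sin(n\eta))'' = -n^2 \sin(n\eta)$, so $e^{-n^2\sigma/2} \sin(n\eta)$ solves the heat equation; by superposition $w(\eta,\sigma) = \sum c_n e^{-n^2\sigma/2} \sin(n\eta)$.
Reading off the coefficients: $c_1=1$, so $w(\eta,\sigma) = e^{-\sigma/2} \sin(\eta)$.
Substituting back $\eta = x - \tau$, $\sigma = \tau$: $u(x,\tau) = w(x - \tau, \tau)$.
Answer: $u(x, \tau) = - e^{-\tau/2} \sin(\tau - x)$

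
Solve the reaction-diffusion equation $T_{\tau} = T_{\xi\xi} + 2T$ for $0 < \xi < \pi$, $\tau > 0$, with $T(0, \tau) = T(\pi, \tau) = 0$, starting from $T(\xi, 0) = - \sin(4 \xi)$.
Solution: Substitute $T = e^{2\tau}u$.
Then $T_{\tau} = e^{2\tau}(u_{\tau} + 2u)$, $T_{\xi\xi} = e^{2\tau}u_{\xi\xi}$; substituting and dividing by $e^{2\tau}$, the lower-order terms cancel: $u_{\tau} = u_{\xi\xi}$ (standard heat equation).
Data for $u$: $u(\xi,0) = T(\xi,0) = - \sin(4 \xi)$. The boundary conditions carry over: $u(0,\tau) = u(\pi,\tau) = 0$.
Separating variables: $u = \sum c_n e^{-n^2\tau} \sin(n\xi)$. From $u(\xi,0) = - \sin(4 \xi)$: $c_4=-1$.
So $u(\xi,\tau) = - e^{-16 \tau} \sin(4 \xi)$, and $T(\xi,\tau) = e^{2\tau}u(\xi,\tau)$.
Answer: $T(\xi, \tau) = - e^{-14 \tau} \sin(4 \xi)$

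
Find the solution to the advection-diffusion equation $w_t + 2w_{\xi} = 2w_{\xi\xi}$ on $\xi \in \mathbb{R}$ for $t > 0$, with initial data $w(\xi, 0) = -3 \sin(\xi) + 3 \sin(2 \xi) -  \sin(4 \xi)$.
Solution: Change to a moving frame: let $\eta = \xi - 2t$, $\sigma = t$ and write $w(\xi,t) = u(\eta,\sigma)$.
By the chain rule $w_t = u_{\sigma} - 2u_{\eta}$, $w_{\xi} = u_{\eta}$, $w_{\xi\xi} = u_{\eta\eta}$.
Then $w_t + 2w_{\xi} = u_{\sigma}$: the advection term cancels and the PDE becomes the heat equation $u_{\sigma} = 2u_{\eta\eta}$ on $\eta \in \mathbb{R}$.
Initial data: $u(\eta,0) = w(\eta,0) = -3 \sin(\eta) + 3 \sin(2 \eta) - \sin(4 \eta)$.
On $\eta \in \mathbb{R}$ each mode satisfies $(\sin(n\eta))'' = -n^2 \sin(n\eta)$, so $e^{-2n^2\sigma} \sin(n\eta)$ solves the heat equation; by superposition $u(\eta,\sigma) = \sum c_n e^{-2n^2\sigma} \sin(n\eta)$.
Reading off the coefficients: $c_1=-3, c_2=3, c_4=-1$, so $u(\eta,\sigma) = -3 e^{-2 \sigma} \sin(\eta) + 3 e^{-8 \sigma} \sin(2 \eta) - e^{-32 \sigma} \sin(4 \eta)$.
Substituting back $\eta = \xi - 2t$, $\sigma = t$: $w(\xi,t) = u(\xi - 2t, t)$.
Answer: $w(\xi, t) = -3 e^{-2 t} \sin(\xi - 2 t) + 3 e^{-8 t} \sin(2 \xi - 4 t) -  e^{-32 t} \sin(4 \xi - 8 t)$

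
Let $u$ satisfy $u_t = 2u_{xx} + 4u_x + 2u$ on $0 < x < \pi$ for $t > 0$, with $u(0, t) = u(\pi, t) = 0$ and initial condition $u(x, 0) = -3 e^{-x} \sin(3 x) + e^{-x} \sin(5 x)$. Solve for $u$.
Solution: Substitute $u = e^{-x}w$, i.e. $w = e^{x}u$.
By the product rule, $u_x = e^{-x}(w_x - w)$, $u_{xx} = e^{-x}(w_{xx} - 2w_x + w)$, $u_t = e^{-x}w_t$.
Substituting into the PDE and dividing by $e^{-x}$: $w_t = 2(w_{xx} - 2w_x + w) + 4(w_x - w) + 2w$.
The lower-order terms cancel, leaving the standard heat equation $w_t = 2w_{xx}$.
Initial data for $w$: $w(x,0) = e^{x}u(x,0) = -3 \sin(3 x) + \sin(5 x)$. The boundary conditions carry over: $w(0,t) = w(\pi,t) = 0$.
Solve for $w$:
  Using separation of variables $w = X(x)T(t)$:
  Eigenfunctions: $\sin(nx)$, $n = 1, 2, 3, \ldots$
  General solution: $w(x, t) = \sum c_n \sin(nx) e^{-2n^2 t}$
  Matching $w(x,0) = -3 \sin(3 x) + \sin(5 x)$ term by term: $c_3=-3, c_5=1$.
Hence $w(x,t) = -3 e^{-18 t} \sin(3 x) + e^{-50 t} \sin(5 x)$.
Transform back: $u(x,t) = e^{-x}w(x,t)$.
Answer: $u(x, t) = -3 e^{-18 t} e^{-x} \sin(3 x) + e^{-50 t} e^{-x} \sin(5 x)$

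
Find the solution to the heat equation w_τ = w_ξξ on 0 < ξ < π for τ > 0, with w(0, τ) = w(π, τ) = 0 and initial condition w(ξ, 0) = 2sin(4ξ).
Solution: Using separation of variables w = X(ξ)T(τ):
Eigenfunctions: sin(nξ), n = 1, 2, 3, ...
General solution: w(ξ, τ) = Σ c_n sin(nξ) exp(-n² τ)
Matching w(ξ,0) = 2sin(4ξ) term by term: c_4=2.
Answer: w(ξ, τ) = 2exp(-16τ)sin(4ξ)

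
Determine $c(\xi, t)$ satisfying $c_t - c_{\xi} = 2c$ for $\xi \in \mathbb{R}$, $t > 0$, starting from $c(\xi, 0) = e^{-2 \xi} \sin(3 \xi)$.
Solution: Substitute $c = e^{-2\xi}u$.
Then $c_{\xi} = e^{-2\xi}(u_{\xi} - 2u)$, $c_t = e^{-2\xi}u_t$; substituting and dividing by $e^{-2\xi}$, the lower-order terms cancel: $u_t - u_{\xi} = 0$ (standard advection equation).
Data for $u$: $u(\xi,0) = e^{2\xi}c(\xi,0) = \sin(3 \xi)$.
By characteristics ($d\xi/dt = -1$), $u(\xi,t) = f(\xi + t)$ with $f = u( \cdot , 0)$.
So $u(\xi,t) = \sin(3 t + 3 \xi)$, and $c(\xi,t) = e^{-2\xi}u(\xi,t)$.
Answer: $c(\xi, t) = e^{-2 \xi} \sin(3 \xi + 3 t)$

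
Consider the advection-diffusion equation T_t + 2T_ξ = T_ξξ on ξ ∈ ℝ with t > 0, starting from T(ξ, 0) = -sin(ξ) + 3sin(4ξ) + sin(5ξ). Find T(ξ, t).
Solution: Change to a moving frame: let η = ξ - 2t, σ = t and write T(ξ,t) = u(η,σ).
By the chain rule T_t = u_σ - 2u_η, T_ξ = u_η, T_ξξ = u_ηη.
Then T_t + 2T_ξ = u_σ: the advection term cancels and the PDE becomes the heat equation u_σ = u_ηη on η ∈ ℝ.
Initial data: u(η,0) = T(η,0) = -sin(η) + 3sin(4η) + sin(5η).
On η ∈ ℝ each mode satisfies (sin(nη))″ = -n² sin(nη), so exp(-n²σ) sin(nη) solves the heat equation; by superposition u(η,σ) = Σ c_n exp(-n²σ) sin(nη).
Reading off the coefficients: c_1=-1, c_4=3, c_5=1, so u(η,σ) = -exp(-σ)sin(η) + 3exp(-16σ)sin(4η) + exp(-25σ)sin(5η).
Substituting back η = ξ - 2t, σ = t: T(ξ,t) = u(ξ - 2t, t).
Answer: T(ξ, t) = exp(-t)sin(2t - ξ) - 3exp(-16t)sin(8t - 4ξ) - exp(-25t)sin(10t - 5ξ)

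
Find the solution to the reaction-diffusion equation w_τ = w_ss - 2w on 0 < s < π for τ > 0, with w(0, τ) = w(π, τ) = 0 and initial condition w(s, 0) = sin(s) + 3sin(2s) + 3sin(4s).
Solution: Substitute w = exp(-2τ)u, i.e. u = exp(2τ)w.
By the product rule, w_τ = exp(-2τ)(u_τ - 2u), w_ss = exp(-2τ)u_ss.
Substituting into the PDE and dividing by exp(-2τ): u_τ - 2u = u_ss - 2u.
The lower-order terms cancel, leaving the standard heat equation u_τ = u_ss.
Initial data for u: u(s,0) = w(s,0) = sin(s) + 3sin(2s) + 3sin(4s). The boundary conditions carry over: u(0,τ) = u(π,τ) = 0.
Solve for u:
  Using separation of variables u = X(s)T(τ):
  Eigenfunctions: sin(ns), n = 1, 2, 3, ...
  General solution: u(s, τ) = Σ c_n sin(ns) exp(-n² τ)
  Matching u(s,0) = sin(s) + 3sin(2s) + 3sin(4s) term by term: c_1=1, c_2=3, c_4=3.
Hence u(s,τ) = exp(-τ)sin(s) + 3exp(-4τ)sin(2s) + 3exp(-16τ)sin(4s).
Transform back: w(s,τ) = exp(-2τ)u(s,τ).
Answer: w(s, τ) = exp(-3τ)sin(s) + 3exp(-6τ)sin(2s) + 3exp(-18τ)sin(4s)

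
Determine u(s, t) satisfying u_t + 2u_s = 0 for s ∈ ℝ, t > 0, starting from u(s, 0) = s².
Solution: By characteristics (ds/dt = 2), u(s,t) = f(s - 2t) with f = u(·, 0).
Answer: u(s, t) = s² - 4st + 4t²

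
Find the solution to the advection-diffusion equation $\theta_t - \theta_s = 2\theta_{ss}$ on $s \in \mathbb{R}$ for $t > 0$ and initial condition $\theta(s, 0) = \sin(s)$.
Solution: Change to a moving frame: let $\eta = s + t$, $\sigma = t$ and write $\theta(s,t) = u(\eta,\sigma)$.
By the chain rule $\theta_t = u_{\sigma} + u_{\eta}$, $\theta_s = u_{\eta}$, $\theta_{ss} = u_{\eta\eta}$.
Then $\theta_t - \theta_s = u_{\sigma}$: the advection term cancels and the PDE becomes the heat equation $u_{\sigma} = 2u_{\eta\eta}$ on $\eta \in \mathbb{R}$.
Initial data: $u(\eta,0) = \theta(\eta,0) = \sin(\eta)$.
On $\eta \in \mathbb{R}$ each mode satisfies $(\sin(n\eta))'' = -n^2 \sin(n\eta)$, so $e^{-2n^2\sigma} \sin(n\eta)$ solves the heat equation; by superposition $u(\eta,\sigma) = \sum c_n e^{-2n^2\sigma} \sin(n\eta)$.
Reading off the coefficients: $c_1=1$, so $u(\eta,\sigma) = e^{-2 \sigma} \sin(\eta)$.
Substituting back $\eta = s + t$, $\sigma = t$: $\theta(s,t) = u(s + t, t)$.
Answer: $\theta(s, t) = e^{-2 t} \sin(s + t)$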